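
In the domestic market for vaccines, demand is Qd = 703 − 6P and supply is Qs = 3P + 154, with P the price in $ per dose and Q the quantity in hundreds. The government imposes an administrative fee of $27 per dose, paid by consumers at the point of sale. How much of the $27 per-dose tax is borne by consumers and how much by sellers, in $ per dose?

Consumers bear $9 per dose; sellers bear $18 per dose.

Without the tax, 703 − 6P = 3P + 154 gives 9P = 549, so P* = $61 and Q* = 337.
With the tax collected from consumers, demand (in seller-price terms) shifts: Qd = 703 − 6(P + 27).
New equilibrium: consumers pay $70, sellers receive $43, Q = 283. (Wedge: Pb − Ps = 27.)
Burden on consumers: $9; on sellers: $18. (They sum to $27.)
The less price-elastic side of the market bears the larger share of a per-unit tax.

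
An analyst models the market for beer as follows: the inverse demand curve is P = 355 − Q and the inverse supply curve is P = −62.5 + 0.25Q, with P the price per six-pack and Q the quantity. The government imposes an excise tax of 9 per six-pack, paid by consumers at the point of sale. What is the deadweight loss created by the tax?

Deadweight loss = 32.4.

Rewrite in direct form: Qd = 355 − P and Qs = 4P + 250.
Without the tax, 355 − P = 4P + 250 gives 5P = 105, so P* = 21 and Q* = 334.
With the tax collected from consumers, demand (in seller-price terms) shifts: Qd = 355 − (P + 9).
New equilibrium: consumers pay 28.2, sellers receive 19.2, Q = 326.8. (Wedge: Pb − Ps = 9.)
Quantity falls by |ΔQ| = |334 − 326.8| = 7.2.
DWL = ½ · t · |ΔQ| = ½ · 9 · 7.2 = 32.4.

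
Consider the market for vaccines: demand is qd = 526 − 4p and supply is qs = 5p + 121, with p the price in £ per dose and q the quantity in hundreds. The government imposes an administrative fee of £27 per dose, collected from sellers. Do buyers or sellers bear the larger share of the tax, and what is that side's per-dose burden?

Without the tax, 526 − 4p = 5p + 121 gives 9p = 405, so p* = £45 and q* = 346.
With the tax collected from sellers, supply shifts: qs = 5(p − 27) + 121.
New equilibrium: buyers pay £60, sellers receive £33, q = 286. (Wedge: pb − ps = 27.)
Per-dose burden: buyers £15, sellers £12.
Buyers take the larger share because demand is less price-elastic here (demand slope 4 vs supply slope 5).
The less price-elastic side of the market bears the larger share of a per-unit tax.

Buyers bear the larger share: £15 per dose.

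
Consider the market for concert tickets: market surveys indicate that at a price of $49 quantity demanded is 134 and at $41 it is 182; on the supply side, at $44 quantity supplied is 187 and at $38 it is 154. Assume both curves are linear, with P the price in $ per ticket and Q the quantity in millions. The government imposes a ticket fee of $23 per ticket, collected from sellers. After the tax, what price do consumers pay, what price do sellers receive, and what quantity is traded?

Demand slope: (182 − 134)/(41 − 49) = -6, so Qd = 428 − 6P.
Supply slope: (154 − 187)/(38 − 44) = 5.5, so Qs = 5.5P − 55.
Without the tax, 428 − 6P = 5.5P − 55 gives 11.5P = 483, so P* = $42 and Q* = 176.
With the tax collected from sellers, supply shifts: Qs = 5.5(P − 23) − 55.
New equilibrium: consumers pay $53, sellers receive $30, Q = 110. (Wedge: Pb − Ps = 23.)

Consumers pay $53; sellers receive $30; quantity = 110.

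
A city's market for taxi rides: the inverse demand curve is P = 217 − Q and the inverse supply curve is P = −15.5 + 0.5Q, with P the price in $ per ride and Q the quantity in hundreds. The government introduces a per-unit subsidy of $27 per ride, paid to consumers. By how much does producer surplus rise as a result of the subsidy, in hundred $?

Producer surplus rises by $1476 hundred.

Rewrite in direct form: Qd = 217 − P and Qs = 2P + 31.
Without the subsidy, 217 − P = 2P + 31 gives 3P = 186, so P* = $62 and Q* = 155.
With a per-unit subsidy paid to consumers, each effectively pays P − 27, so demand becomes Qd = 217 − (P − 27).
New equilibrium: consumers pay $44, producers receive $71, Q = 173. (Wedge: Pb − Ps = −27.)
ΔPS is the trapezoid between Q = 173 and Q = 155 of height $9: ½ · (155 + 173) · 9 = $1476.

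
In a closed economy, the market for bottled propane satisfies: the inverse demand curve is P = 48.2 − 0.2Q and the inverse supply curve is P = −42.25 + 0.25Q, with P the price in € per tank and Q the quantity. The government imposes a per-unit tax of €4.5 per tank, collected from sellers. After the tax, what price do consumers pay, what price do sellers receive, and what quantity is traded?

Rewrite in direct form: Qd = 241 − 5P and Qs = 4P + 169.
Without the tax, 241 − 5P = 4P + 169 gives 9P = 72, so P* = €8 and Q* = 201.
With the tax collected from sellers, supply shifts: Qs = 4(P − 4.5) + 169.
New equilibrium: consumers pay €10, sellers receive €5.5, Q = 191. (Wedge: Pb − Ps = 4.5.)

Consumers pay €10; sellers receive €5.5; quantity = 191.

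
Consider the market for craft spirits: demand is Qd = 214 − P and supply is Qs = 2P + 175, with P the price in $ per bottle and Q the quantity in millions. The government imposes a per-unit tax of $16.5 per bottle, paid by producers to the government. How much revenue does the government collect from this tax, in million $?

Tax revenue = $3135 million.

Before the tax: set 214 − P = 2P + 175 → P* = $13, Q* = 201.
With the tax collected from producers, supply shifts: Qs = 2(P − 16.5) + 175.
New equilibrium: consumers pay $24, producers receive $7.5, Q = 190. (Wedge: Pb − Ps = 16.5.)
Revenue = t · Q = 16.5 · 190 = $3135.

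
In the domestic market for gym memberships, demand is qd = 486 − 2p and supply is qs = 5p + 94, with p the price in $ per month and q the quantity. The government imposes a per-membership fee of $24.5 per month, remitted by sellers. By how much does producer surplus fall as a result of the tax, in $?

Without the tax, 486 − 2p = 5p + 94 gives 7p = 392, so p* = $56 and q* = 374.
With the tax collected from sellers, supply shifts: qs = 5(p − 24.5) + 94.
Solving gives q = 339 with consumers paying $73.5 and sellers receiving $49 (the $24.5 wedge).
ΔPS is the trapezoid between Q = 339 and Q = 374 of height $7: ½ · (374 + 339) · 7 = $2495.5.

Producer surplus falls by $2495.5.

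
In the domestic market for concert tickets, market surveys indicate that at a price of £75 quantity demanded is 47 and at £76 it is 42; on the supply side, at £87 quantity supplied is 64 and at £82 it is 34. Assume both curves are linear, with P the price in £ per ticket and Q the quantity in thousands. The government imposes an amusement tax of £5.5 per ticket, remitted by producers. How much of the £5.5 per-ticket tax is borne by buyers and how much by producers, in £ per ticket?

Buyers bear £3 per ticket; producers bear £2.5 per ticket.

Demand slope: (42 − 47)/(76 − 75) = -5, so Qd = 422 − 5P.
Supply slope: (34 − 64)/(82 − 87) = 6, so Qs = 6P − 458.
Without the tax, 422 − 5P = 6P − 458 gives 11P = 880, so P* = £80 and Q* = 22.
With the tax collected from producers, supply shifts: Qs = 6(P − 5.5) − 458.
Solving gives Q = 7 with buyers paying £83 and producers receiving £77.5 (the £5.5 wedge).
Burden on buyers: £3; on producers: £2.5. (They sum to £5.5.)
The less price-elastic side of the market bears the larger share of a per-unit tax.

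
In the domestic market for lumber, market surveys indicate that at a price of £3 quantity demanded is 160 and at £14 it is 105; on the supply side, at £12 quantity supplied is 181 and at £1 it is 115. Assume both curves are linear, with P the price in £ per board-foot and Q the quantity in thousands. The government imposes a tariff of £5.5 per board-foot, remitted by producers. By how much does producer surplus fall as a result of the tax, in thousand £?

Demand slope: (105 − 160)/(14 − 3) = -5, so Qd = 175 − 5P.
Supply slope: (115 − 181)/(1 − 12) = 6, so Qs = 6P + 109.
Before the tax: set 175 − 5P = 6P + 109 → P* = £6, Q* = 145.
With the tax collected from producers, supply shifts: Qs = 6(P − 5.5) + 109.
Solving gives Q = 130 with consumers paying £9 and producers receiving £3.5 (the £5.5 wedge).
ΔPS is the trapezoid between Q = 130 and Q = 145 of height £2.5: ½ · (145 + 130) · 2.5 = £343.75.

Producer surplus falls by £343.75 thousand.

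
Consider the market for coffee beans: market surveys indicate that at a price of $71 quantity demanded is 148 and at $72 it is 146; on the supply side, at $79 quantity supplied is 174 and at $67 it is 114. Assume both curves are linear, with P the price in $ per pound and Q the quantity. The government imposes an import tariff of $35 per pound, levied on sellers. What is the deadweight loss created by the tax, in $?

Deadweight loss = $875.

Demand slope: (146 − 148)/(72 − 71) = -2, so Qd = 290 − 2P.
Supply slope: (114 − 174)/(67 − 79) = 5, so Qs = 5P − 221.
Without the tax, 290 − 2P = 5P − 221 gives 7P = 511, so P* = $73 and Q* = 144.
With the tax collected from sellers, supply shifts: Qs = 5(P − 35) − 221.
Solving gives Q = 94 with consumers paying $98 and sellers receiving $63 (the $35 wedge).
Quantity falls by |ΔQ| = |144 − 94| = 50.
DWL = ½ · t · |ΔQ| = ½ · 35 · 50 = $875.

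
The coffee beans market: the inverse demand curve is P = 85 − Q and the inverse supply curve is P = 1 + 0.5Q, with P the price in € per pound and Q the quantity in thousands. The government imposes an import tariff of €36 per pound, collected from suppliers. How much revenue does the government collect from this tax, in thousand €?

Rewrite in direct form: Qd = 85 − P and Qs = 2P − 2.
Before the tax: set 85 − P = 2P − 2 → P* = €29, Q* = 56.
With the tax collected from suppliers, supply shifts: Qs = 2(P − 36) − 2.
Solving gives Q = 32 with buyers paying €53 and suppliers receiving €17 (the €36 wedge).
Revenue = t · Q = 36 · 32 = €1152.

Tax revenue = €1152 thousand.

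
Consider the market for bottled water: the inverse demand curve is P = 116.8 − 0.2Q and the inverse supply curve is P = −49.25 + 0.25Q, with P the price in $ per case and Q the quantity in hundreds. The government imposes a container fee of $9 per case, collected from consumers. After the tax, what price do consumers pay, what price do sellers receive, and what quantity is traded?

Consumers pay $47; sellers receive $38; quantity = 349.

Rewrite in direct form: Qd = 584 − 5P and Qs = 4P + 197.
Without the tax, 584 − 5P = 4P + 197 gives 9P = 387, so P* = $43 and Q* = 369.
With the tax collected from consumers, demand (in seller-price terms) shifts: Qd = 584 − 5(P + 9).
Solving gives Q = 349 with consumers paying $47 and sellers receiving $38 (the $9 wedge).
The less price-elastic side of the market bears the larger share of a per-unit tax.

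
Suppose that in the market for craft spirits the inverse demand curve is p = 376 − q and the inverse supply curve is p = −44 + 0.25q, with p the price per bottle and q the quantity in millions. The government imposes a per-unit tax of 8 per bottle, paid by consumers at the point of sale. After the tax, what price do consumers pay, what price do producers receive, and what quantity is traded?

Consumers pay 46.4; producers receive 38.4; quantity = 329.6.

Rewrite in direct form: qd = 376 − p and qs = 4p + 176.
Without the tax, 376 − p = 4p + 176 gives 5p = 200, so p* = 40 and q* = 336.
With the tax collected from consumers, demand (in seller-price terms) shifts: qd = 376 − (p + 8).
New equilibrium: consumers pay 46.4, producers receive 38.4, q = 329.6. (Wedge: pb − ps = 8.)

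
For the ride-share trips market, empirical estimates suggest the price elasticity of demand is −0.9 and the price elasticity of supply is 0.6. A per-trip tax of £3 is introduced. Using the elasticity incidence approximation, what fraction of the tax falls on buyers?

Incidence ratio: buyers' share ≈ εs / (εs + |εd|) = 0.6 / (0.6 + 0.9) = 0.4.
Supply is the less elastic side, so buyers bear the smaller share.

Buyers' share ≈ 0.4.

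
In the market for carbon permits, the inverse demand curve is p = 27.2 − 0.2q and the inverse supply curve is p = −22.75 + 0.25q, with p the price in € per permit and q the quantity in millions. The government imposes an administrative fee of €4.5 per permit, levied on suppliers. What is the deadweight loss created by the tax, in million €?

Deadweight loss = €22.5 million.

Inverting to q(p) form: qd = 136 − 5p; qs = 4p + 91.
Without the tax, 136 − 5p = 4p + 91 gives 9p = 45, so p* = €5 and q* = 111.
With the tax collected from suppliers, supply shifts: qs = 4(p − 4.5) + 91.
Solving gives q = 101 with consumers paying €7 and suppliers receiving €2.5 (the €4.5 wedge).
Quantity falls by |ΔQ| = |111 − 101| = 10.
DWL = ½ · t · |ΔQ| = ½ · 4.5 · 10 = €22.5.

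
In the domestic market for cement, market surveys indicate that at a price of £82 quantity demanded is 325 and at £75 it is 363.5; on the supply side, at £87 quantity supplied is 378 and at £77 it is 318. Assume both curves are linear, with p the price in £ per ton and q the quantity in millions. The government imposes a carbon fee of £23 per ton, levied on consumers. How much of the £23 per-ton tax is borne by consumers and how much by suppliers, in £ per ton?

Demand slope: (363.5 − 325)/(75 − 82) = -5.5, so qd = 776 − 5.5p.
Supply slope: (318 − 378)/(77 − 87) = 6, so qs = 6p − 144.
Without the tax, 776 − 5.5p = 6p − 144 gives 11.5p = 920, so p* = £80 and q* = 336.
With the tax collected from consumers, demand (in seller-price terms) shifts: qd = 776 − 5.5(p + 23).
New equilibrium: consumers pay £92, suppliers receive £69, q = 270. (Wedge: pb − ps = 23.)
Burden on consumers: £12; on suppliers: £11. (They sum to £23.)
The less price-elastic side of the market bears the larger share of a per-unit tax.

Consumers bear £12 per ton; suppliers bear £11 per ton.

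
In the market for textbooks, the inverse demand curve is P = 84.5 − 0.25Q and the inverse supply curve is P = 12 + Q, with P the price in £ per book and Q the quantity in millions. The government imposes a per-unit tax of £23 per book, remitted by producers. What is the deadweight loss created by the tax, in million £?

Deadweight loss = £211.6 million.

Rewrite in direct form: Qd = 338 − 4P and Qs = P − 12.
Before the tax: set 338 − 4P = P − 12 → P* = £70, Q* = 58.
With the tax collected from producers, supply shifts: Qs = (P − 23) − 12.
New equilibrium: buyers pay £74.6, producers receive £51.6, Q = 39.6. (Wedge: Pb − Ps = 23.)
Quantity falls by |ΔQ| = |58 − 39.6| = 18.4.
DWL = ½ · t · |ΔQ| = ½ · 23 · 18.4 = £211.6.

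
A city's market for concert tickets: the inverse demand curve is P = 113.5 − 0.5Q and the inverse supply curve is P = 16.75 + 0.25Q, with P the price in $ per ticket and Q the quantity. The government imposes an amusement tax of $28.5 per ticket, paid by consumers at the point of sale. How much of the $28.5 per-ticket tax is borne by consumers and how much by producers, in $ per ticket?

Consumers bear $19 per ticket; producers bear $9.5 per ticket.

Rewrite in direct form: Qd = 227 − 2P and Qs = 4P − 67.
Before the tax: set 227 − 2P = 4P − 67 → P* = $49, Q* = 129.
With the tax collected from consumers, demand (in seller-price terms) shifts: Qd = 227 − 2(P + 28.5).
New equilibrium: consumers pay $68, producers receive $39.5, Q = 91. (Wedge: Pb − Ps = 28.5.)
Burden on consumers: $19; on producers: $9.5. (They sum to $28.5.)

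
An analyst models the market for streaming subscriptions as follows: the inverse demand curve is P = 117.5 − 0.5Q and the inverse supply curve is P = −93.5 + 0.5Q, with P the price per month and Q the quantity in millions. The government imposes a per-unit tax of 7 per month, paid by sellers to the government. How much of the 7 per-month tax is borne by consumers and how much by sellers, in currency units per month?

Consumers bear 3.5 per month; sellers bear 3.5 per month.

Inverting to Q(P) form: Qd = 235 − 2P; Qs = 2P + 187.
Without the tax, 235 − 2P = 2P + 187 gives 4P = 48, so P* = 12 and Q* = 211.
With the tax collected from sellers, supply shifts: Qs = 2(P − 7) + 187.
New equilibrium: consumers pay 15.5, sellers receive 8.5, Q = 204. (Wedge: Pb − Ps = 7.)
Burden on consumers: 3.5; on sellers: 3.5. (They sum to 7.)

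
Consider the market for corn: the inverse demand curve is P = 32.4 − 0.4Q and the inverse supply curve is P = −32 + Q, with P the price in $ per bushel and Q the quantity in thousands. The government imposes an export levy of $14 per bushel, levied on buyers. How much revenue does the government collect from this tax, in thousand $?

Tax revenue = $504 thousand.

Rewrite in direct form: Qd = 81 − 2.5P and Qs = P + 32.
Without the tax, 81 − 2.5P = P + 32 gives 3.5P = 49, so P* = $14 and Q* = 46.
With the tax collected from buyers, demand (in seller-price terms) shifts: Qd = 81 − 2.5(P + 14).
Solving gives Q = 36 with buyers paying $18 and sellers receiving $4 (the $14 wedge).
Revenue = t · Q = 14 · 36 = $504.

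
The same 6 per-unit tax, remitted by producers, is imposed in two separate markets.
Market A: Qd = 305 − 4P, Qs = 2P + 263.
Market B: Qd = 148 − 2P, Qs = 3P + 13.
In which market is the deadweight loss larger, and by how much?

Market A: pre-tax P* = 7, Q* = 277; post-tax Q = 269; deadweight loss = 24.
Market B: pre-tax P* = 27, Q* = 94; post-tax Q = 86.8; deadweight loss = 21.6.
Difference: 24 vs 21.6 → market A is larger by 2.4.

Market A, by 2.4.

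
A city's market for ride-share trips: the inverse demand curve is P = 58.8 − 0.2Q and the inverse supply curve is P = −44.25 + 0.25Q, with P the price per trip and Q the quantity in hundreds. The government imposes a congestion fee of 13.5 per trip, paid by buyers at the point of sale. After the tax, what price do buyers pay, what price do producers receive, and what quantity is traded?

Buyers pay 19; producers receive 5.5; quantity = 199.

Inverting to Q(P) form: Qd = 294 − 5P; Qs = 4P + 177.
Without the tax, 294 − 5P = 4P + 177 gives 9P = 117, so P* = 13 and Q* = 229.
With the tax collected from buyers, demand (in seller-price terms) shifts: Qd = 294 − 5(P + 13.5).
Solving gives Q = 199 with buyers paying 19 and producers receiving 5.5 (the 13.5 wedge).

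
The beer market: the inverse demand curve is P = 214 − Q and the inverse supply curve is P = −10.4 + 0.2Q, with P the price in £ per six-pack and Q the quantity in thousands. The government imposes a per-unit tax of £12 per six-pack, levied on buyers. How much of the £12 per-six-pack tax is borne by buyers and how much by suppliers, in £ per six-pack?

Buyers bear £10 per six-pack; suppliers bear £2 per six-pack.

Inverting to Q(P) form: Qd = 214 − P; Qs = 5P + 52.
Without the tax, 214 − P = 5P + 52 gives 6P = 162, so P* = £27 and Q* = 187.
With the tax collected from buyers, demand (in seller-price terms) shifts: Qd = 214 − (P + 12).
New equilibrium: buyers pay £37, suppliers receive £25, Q = 177. (Wedge: Pb − Ps = 12.)
Burden on buyers: £10; on suppliers: £2. (They sum to £12.)
The less price-elastic side of the market bears the larger share of a per-unit tax.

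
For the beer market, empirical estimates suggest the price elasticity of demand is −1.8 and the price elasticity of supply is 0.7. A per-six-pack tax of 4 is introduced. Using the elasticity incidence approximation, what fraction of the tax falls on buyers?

Incidence ratio: buyers' share ≈ εs / (εs + |εd|) = 0.7 / (0.7 + 1.8) = 0.28.
Supply is the less elastic side, so buyers bear the smaller share.

Buyers' share ≈ 0.28.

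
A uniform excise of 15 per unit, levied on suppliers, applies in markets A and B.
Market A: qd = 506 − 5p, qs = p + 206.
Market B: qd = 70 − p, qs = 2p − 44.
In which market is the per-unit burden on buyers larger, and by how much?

Market A: pre-tax p* = 50, q* = 256; post-tax q = 243.5; per-unit burden on buyers = 2.5.
Market B: pre-tax p* = 38, q* = 32; post-tax q = 22; per-unit burden on buyers = 10.
Difference: 2.5 vs 10 → market B is larger by 7.5.

Market B, by 7.5.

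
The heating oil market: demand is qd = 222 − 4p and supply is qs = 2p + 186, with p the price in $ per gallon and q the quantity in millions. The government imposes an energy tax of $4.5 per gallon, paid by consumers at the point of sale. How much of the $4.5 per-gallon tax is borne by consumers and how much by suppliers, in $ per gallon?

Before the tax: set 222 − 4p = 2p + 186 → p* = $6, q* = 198.
With the tax collected from consumers, demand (in seller-price terms) shifts: qd = 222 − 4(p + 4.5).
New equilibrium: consumers pay $7.5, suppliers receive $3, q = 192. (Wedge: pb − ps = 4.5.)
Burden on consumers: $1.5; on suppliers: $3. (They sum to $4.5.)

Consumers bear $1.5 per gallon; suppliers bear $3 per gallon.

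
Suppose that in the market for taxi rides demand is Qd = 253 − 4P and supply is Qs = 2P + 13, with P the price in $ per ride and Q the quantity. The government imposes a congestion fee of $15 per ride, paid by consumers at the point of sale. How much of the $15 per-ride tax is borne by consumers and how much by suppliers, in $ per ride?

Before the tax: set 253 − 4P = 2P + 13 → P* = $40, Q* = 93.
With the tax collected from consumers, demand (in seller-price terms) shifts: Qd = 253 − 4(P + 15).
New equilibrium: consumers pay $45, suppliers receive $30, Q = 73. (Wedge: Pb − Ps = 15.)
Burden on consumers: $5; on suppliers: $10. (They sum to $15.)
The less price-elastic side of the market bears the larger share of a per-unit tax.

Consumers bear $5 per ride; suppliers bear $10 per ride.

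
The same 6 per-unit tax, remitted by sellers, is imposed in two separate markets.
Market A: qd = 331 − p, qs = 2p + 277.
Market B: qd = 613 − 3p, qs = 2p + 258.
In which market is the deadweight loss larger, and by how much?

Market A: pre-tax p* = 18, q* = 313; post-tax q = 309; deadweight loss = 12.
Market B: pre-tax p* = 71, q* = 400; post-tax q = 392.8; deadweight loss = 21.6.
Difference: 12 vs 21.6 → market B is larger by 9.6.

Market B, by 9.6.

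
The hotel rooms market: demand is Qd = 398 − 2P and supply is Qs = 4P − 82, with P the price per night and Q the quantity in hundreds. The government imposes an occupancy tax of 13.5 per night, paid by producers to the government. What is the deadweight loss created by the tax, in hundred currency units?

Deadweight loss = 121.5 hundred.

Before the tax: set 398 − 2P = 4P − 82 → P* = 80, Q* = 238.
With the tax collected from producers, supply shifts: Qs = 4(P − 13.5) − 82.
Solving gives Q = 220 with buyers paying 89 and producers receiving 75.5 (the 13.5 wedge).
Quantity falls by |ΔQ| = |238 − 220| = 18.
DWL = ½ · t · |ΔQ| = ½ · 13.5 · 18 = 121.5.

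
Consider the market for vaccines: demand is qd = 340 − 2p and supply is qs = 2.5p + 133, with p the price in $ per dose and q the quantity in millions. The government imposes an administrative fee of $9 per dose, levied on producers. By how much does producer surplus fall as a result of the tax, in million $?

Before the tax: set 340 − 2p = 2.5p + 133 → p* = $46, q* = 248.
With the tax collected from producers, supply shifts: qs = 2.5(p − 9) + 133.
New equilibrium: buyers pay $51, producers receive $42, q = 238. (Wedge: pb − ps = 9.)
ΔPS is the trapezoid between Q = 238 and Q = 248 of height $4: ½ · (248 + 238) · 4 = $972.

Producer surplus falls by $972 million.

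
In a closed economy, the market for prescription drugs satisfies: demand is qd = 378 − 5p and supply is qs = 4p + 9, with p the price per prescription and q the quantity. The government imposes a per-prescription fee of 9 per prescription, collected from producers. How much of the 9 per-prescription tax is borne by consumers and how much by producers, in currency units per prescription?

Before the tax: set 378 − 5p = 4p + 9 → p* = 41, q* = 173.
With the tax collected from producers, supply shifts: qs = 4(p − 9) + 9.
Solving gives q = 153 with consumers paying 45 and producers receiving 36 (the 9 wedge).
Burden on consumers: 4; on producers: 5. (They sum to 9.)
The less price-elastic side of the market bears the larger share of a per-unit tax.

Consumers bear 4 per prescription; producers bear 5 per prescription.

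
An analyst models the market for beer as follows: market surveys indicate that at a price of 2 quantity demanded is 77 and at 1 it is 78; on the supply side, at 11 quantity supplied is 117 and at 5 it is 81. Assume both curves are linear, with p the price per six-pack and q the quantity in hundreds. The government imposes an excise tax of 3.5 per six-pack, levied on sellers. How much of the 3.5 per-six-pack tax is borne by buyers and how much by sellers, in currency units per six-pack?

Buyers bear 3 per six-pack; sellers bear 0.5 per six-pack.

Demand slope: (78 − 77)/(1 − 2) = -1, so qd = 79 − p.
Supply slope: (81 − 117)/(5 − 11) = 6, so qs = 6p + 51.
Before the tax: set 79 − p = 6p + 51 → p* = 4, q* = 75.
With the tax collected from sellers, supply shifts: qs = 6(p − 3.5) + 51.
Solving gives q = 72 with buyers paying 7 and sellers receiving 3.5 (the 3.5 wedge).
Burden on buyers: 3; on sellers: 0.5. (They sum to 3.5.)
The less price-elastic side of the market bears the larger share of a per-unit tax.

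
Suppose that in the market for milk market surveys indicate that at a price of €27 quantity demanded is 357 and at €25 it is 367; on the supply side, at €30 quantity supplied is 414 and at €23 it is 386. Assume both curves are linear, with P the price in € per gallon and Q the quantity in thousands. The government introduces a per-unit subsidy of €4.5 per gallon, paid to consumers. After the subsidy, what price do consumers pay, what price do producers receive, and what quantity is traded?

Consumers pay €20; producers receive €24.5; quantity = 392.

Demand slope: (367 − 357)/(25 − 27) = -5, so Qd = 492 − 5P.
Supply slope: (386 − 414)/(23 − 30) = 4, so Qs = 4P + 294.
Before the subsidy: set 492 − 5P = 4P + 294 → P* = €22, Q* = 382.
With a per-unit subsidy paid to consumers, each effectively pays P − 4.5, so demand becomes Qd = 492 − 5(P − 4.5).
New equilibrium: consumers pay €20, producers receive €24.5, Q = 392. (Wedge: Pb − Ps = −4.5.)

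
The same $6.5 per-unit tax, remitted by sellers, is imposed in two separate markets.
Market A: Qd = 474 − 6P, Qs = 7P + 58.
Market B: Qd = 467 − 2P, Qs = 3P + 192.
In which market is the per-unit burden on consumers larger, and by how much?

Market A: pre-tax P* = $32, Q* = 282; post-tax Q = 261; per-unit burden on consumers = $3.5.
Market B: pre-tax P* = $55, Q* = 357; post-tax Q = 349.2; per-unit burden on consumers = $3.9.
Difference: $3.5 vs $3.9 → market B is larger by $0.4.

Market B, by $0.4.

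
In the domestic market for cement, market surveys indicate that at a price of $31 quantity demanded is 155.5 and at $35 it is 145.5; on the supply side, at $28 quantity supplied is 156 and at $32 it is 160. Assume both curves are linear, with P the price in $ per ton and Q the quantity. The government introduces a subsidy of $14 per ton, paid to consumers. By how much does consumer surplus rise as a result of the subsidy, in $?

Consumer surplus rises by $652.

Demand slope: (145.5 − 155.5)/(35 − 31) = -2.5, so Qd = 233 − 2.5P.
Supply slope: (160 − 156)/(32 − 28) = 1, so Qs = P + 128.
Without the subsidy, 233 − 2.5P = P + 128 gives 3.5P = 105, so P* = $30 and Q* = 158.
With a per-unit subsidy paid to consumers, each effectively pays P − 14, so demand becomes Qd = 233 − 2.5(P − 14).
New equilibrium: consumers pay $26, suppliers receive $40, Q = 168. (Wedge: Pb − Ps = −14.)
ΔCS is the trapezoid between Q = 168 and Q = 158 of height $4: ½ · (158 + 168) · 4 = $652.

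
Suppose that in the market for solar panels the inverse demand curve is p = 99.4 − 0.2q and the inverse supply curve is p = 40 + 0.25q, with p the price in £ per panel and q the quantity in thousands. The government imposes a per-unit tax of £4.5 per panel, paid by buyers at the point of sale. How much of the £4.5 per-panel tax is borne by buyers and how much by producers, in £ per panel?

Inverting to q(p) form: qd = 497 − 5p; qs = 4p − 160.
Without the tax, 497 − 5p = 4p − 160 gives 9p = 657, so p* = £73 and q* = 132.
With the tax collected from buyers, demand (in seller-price terms) shifts: qd = 497 − 5(p + 4.5).
Solving gives q = 122 with buyers paying £75 and producers receiving £70.5 (the £4.5 wedge).
Burden on buyers: £2; on producers: £2.5. (They sum to £4.5.)
The less price-elastic side of the market bears the larger share of a per-unit tax.

Buyers bear £2 per panel; producers bear £2.5 per panel.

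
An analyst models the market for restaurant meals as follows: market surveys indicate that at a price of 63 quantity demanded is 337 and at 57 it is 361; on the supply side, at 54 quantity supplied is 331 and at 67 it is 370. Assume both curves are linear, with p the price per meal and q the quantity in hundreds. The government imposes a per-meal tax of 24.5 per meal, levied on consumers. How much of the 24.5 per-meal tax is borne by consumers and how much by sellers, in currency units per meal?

Consumers bear 10.5 per meal; sellers bear 14 per meal.

Demand slope: (361 − 337)/(57 − 63) = -4, so qd = 589 − 4p.
Supply slope: (370 − 331)/(67 − 54) = 3, so qs = 3p + 169.
Without the tax, 589 − 4p = 3p + 169 gives 7p = 420, so p* = 60 and q* = 349.
With the tax collected from consumers, demand (in seller-price terms) shifts: qd = 589 − 4(p + 24.5).
Solving gives q = 307 with consumers paying 70.5 and sellers receiving 46 (the 24.5 wedge).
Burden on consumers: 10.5; on sellers: 14. (They sum to 24.5.)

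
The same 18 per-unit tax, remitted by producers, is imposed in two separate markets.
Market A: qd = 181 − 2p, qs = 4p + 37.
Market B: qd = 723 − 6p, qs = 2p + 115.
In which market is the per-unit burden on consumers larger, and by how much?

Market A: pre-tax p* = 24, q* = 133; post-tax q = 109; per-unit burden on consumers = 12.
Market B: pre-tax p* = 76, q* = 267; post-tax q = 240; per-unit burden on consumers = 4.5.
Difference: 12 vs 4.5 → market A is larger by 7.5.

Market A, by 7.5.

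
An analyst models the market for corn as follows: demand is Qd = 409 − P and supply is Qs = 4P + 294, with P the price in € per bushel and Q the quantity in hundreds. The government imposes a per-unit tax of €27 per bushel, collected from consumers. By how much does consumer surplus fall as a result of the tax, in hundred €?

Before the tax: set 409 − P = 4P + 294 → P* = €23, Q* = 386.
With the tax collected from consumers, demand (in seller-price terms) shifts: Qd = 409 − (P + 27).
New equilibrium: consumers pay €44.6, suppliers receive €17.6, Q = 364.4. (Wedge: Pb − Ps = 27.)
ΔCS is the trapezoid between Q = 364.4 and Q = 386 of height €21.6: ½ · (386 + 364.4) · 21.6 = €8104.32.

Consumer surplus falls by €8104.32 hundred.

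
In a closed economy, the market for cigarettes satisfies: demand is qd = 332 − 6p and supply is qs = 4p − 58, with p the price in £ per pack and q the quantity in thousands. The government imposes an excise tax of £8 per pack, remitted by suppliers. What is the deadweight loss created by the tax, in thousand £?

Before the tax: set 332 − 6p = 4p − 58 → p* = £39, q* = 98.
With the tax collected from suppliers, supply shifts: qs = 4(p − 8) − 58.
Solving gives q = 78.8 with consumers paying £42.2 and suppliers receiving £34.2 (the £8 wedge).
Quantity falls by |ΔQ| = |98 − 78.8| = 19.2.
DWL = ½ · t · |ΔQ| = ½ · 8 · 19.2 = £76.8.

Deadweight loss = £76.8 thousand.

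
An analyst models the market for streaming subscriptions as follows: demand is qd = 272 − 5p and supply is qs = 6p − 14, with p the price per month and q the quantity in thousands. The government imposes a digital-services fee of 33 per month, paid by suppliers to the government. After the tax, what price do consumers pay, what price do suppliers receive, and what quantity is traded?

Consumers pay 44; suppliers receive 11; quantity = 52.

Without the tax, 272 − 5p = 6p − 14 gives 11p = 286, so p* = 26 and q* = 142.
With the tax collected from suppliers, supply shifts: qs = 6(p − 33) − 14.
New equilibrium: consumers pay 44, suppliers receive 11, q = 52. (Wedge: pb − ps = 33.)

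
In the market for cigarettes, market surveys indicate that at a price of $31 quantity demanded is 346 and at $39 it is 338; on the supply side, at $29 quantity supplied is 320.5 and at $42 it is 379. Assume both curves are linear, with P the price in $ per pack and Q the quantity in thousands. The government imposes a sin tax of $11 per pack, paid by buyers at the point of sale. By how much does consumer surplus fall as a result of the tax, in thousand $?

Consumer surplus falls by $3046.5 thousand.

Demand slope: (338 − 346)/(39 − 31) = -1, so Qd = 377 − P.
Supply slope: (379 − 320.5)/(42 − 29) = 4.5, so Qs = 4.5P + 190.
Without the tax, 377 − P = 4.5P + 190 gives 5.5P = 187, so P* = $34 and Q* = 343.
With the tax collected from buyers, demand (in seller-price terms) shifts: Qd = 377 − (P + 11).
New equilibrium: buyers pay $43, sellers receive $32, Q = 334. (Wedge: Pb − Ps = 11.)
ΔCS is the trapezoid between Q = 334 and Q = 343 of height $9: ½ · (343 + 334) · 9 = $3046.5.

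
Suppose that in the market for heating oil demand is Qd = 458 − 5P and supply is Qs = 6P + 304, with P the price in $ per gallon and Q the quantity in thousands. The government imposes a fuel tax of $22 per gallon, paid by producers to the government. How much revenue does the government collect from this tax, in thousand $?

Tax revenue = $7216 thousand.

Before the tax: set 458 − 5P = 6P + 304 → P* = $14, Q* = 388.
With the tax collected from producers, supply shifts: Qs = 6(P − 22) + 304.
Solving gives Q = 328 with consumers paying $26 and producers receiving $4 (the $22 wedge).
Revenue = t · Q = 22 · 328 = $7216.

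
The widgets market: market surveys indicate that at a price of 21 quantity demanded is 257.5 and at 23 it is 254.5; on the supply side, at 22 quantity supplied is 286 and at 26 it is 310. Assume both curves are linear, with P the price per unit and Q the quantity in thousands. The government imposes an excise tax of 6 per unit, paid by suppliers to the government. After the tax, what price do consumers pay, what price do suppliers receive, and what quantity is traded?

Demand slope: (254.5 − 257.5)/(23 − 21) = -1.5, so Qd = 289 − 1.5P.
Supply slope: (310 − 286)/(26 − 22) = 6, so Qs = 6P + 154.
Without the tax, 289 − 1.5P = 6P + 154 gives 7.5P = 135, so P* = 18 and Q* = 262.
With the tax collected from suppliers, supply shifts: Qs = 6(P − 6) + 154.
Solving gives Q = 254.8 with consumers paying 22.8 and suppliers receiving 16.8 (the 6 wedge).

Consumers pay 22.8; suppliers receive 16.8; quantity = 254.8.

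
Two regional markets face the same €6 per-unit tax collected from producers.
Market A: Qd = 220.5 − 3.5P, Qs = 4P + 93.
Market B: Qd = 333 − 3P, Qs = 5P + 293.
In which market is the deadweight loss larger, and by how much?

Market A: pre-tax P* = €17, Q* = 161; post-tax Q = 149.8; deadweight loss = €33.6.
Market B: pre-tax P* = €5, Q* = 318; post-tax Q = 306.75; deadweight loss = €33.75.
Difference: €33.6 vs €33.75 → market B is larger by €0.15.

Market B, by €0.15.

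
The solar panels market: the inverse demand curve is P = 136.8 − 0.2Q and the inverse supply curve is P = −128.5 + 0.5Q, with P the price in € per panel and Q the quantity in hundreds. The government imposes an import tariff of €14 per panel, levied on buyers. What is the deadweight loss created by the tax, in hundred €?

Deadweight loss = €140 hundred.

Inverting to Q(P) form: Qd = 684 − 5P; Qs = 2P + 257.
Without the tax, 684 − 5P = 2P + 257 gives 7P = 427, so P* = €61 and Q* = 379.
With the tax collected from buyers, demand (in seller-price terms) shifts: Qd = 684 − 5(P + 14).
Solving gives Q = 359 with buyers paying €65 and producers receiving €51 (the €14 wedge).
Quantity falls by |ΔQ| = |379 − 359| = 20.
DWL = ½ · t · |ΔQ| = ½ · 14 · 20 = €140.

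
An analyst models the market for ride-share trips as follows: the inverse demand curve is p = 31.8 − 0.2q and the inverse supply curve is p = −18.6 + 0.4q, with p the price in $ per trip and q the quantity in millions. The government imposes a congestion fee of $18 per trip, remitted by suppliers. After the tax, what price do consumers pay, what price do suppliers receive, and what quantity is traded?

Rewrite in direct form: qd = 159 − 5p and qs = 2.5p + 46.5.
Before the tax: set 159 − 5p = 2.5p + 46.5 → p* = $15, q* = 84.
With the tax collected from suppliers, supply shifts: qs = 2.5(p − 18) + 46.5.
New equilibrium: consumers pay $21, suppliers receive $3, q = 54. (Wedge: pb − ps = 18.)

Consumers pay $21; suppliers receive $3; quantity = 54.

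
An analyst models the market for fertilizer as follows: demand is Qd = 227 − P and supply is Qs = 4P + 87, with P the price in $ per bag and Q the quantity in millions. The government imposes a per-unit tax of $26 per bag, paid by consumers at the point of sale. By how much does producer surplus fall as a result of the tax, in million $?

Without the tax, 227 − P = 4P + 87 gives 5P = 140, so P* = $28 and Q* = 199.
With the tax collected from consumers, demand (in seller-price terms) shifts: Qd = 227 − (P + 26).
New equilibrium: consumers pay $48.8, sellers receive $22.8, Q = 178.2. (Wedge: Pb − Ps = 26.)
ΔPS is the trapezoid between Q = 178.2 and Q = 199 of height $5.2: ½ · (199 + 178.2) · 5.2 = $980.72.

Producer surplus falls by $980.72 million.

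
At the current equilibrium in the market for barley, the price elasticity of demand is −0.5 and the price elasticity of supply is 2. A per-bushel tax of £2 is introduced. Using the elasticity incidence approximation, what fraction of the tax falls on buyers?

Buyers' share ≈ 0.8.

Incidence ratio: buyers' share ≈ εs / (εs + |εd|) = 2 / (2 + 0.5) = 0.8.
Supply is the more elastic side, so buyers bear the larger share.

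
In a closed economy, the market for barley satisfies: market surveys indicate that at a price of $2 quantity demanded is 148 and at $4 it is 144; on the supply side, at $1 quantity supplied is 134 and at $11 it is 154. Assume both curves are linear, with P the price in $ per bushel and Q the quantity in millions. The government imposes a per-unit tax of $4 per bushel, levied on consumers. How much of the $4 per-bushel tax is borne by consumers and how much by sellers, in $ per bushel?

Demand slope: (144 − 148)/(4 − 2) = -2, so Qd = 152 − 2P.
Supply slope: (154 − 134)/(11 − 1) = 2, so Qs = 2P + 132.
Without the tax, 152 − 2P = 2P + 132 gives 4P = 20, so P* = $5 and Q* = 142.
With the tax collected from consumers, demand (in seller-price terms) shifts: Qd = 152 − 2(P + 4).
New equilibrium: consumers pay $7, sellers receive $3, Q = 138. (Wedge: Pb − Ps = 4.)
Burden on consumers: $2; on sellers: $2. (They sum to $4.)

Consumers bear $2 per bushel; sellers bear $2 per bushel.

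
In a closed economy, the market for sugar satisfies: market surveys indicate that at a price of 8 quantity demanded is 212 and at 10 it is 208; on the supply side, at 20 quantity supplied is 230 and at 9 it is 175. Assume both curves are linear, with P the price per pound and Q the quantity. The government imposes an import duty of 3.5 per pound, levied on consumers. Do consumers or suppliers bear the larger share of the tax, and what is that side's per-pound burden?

Demand slope: (208 − 212)/(10 − 8) = -2, so Qd = 228 − 2P.
Supply slope: (175 − 230)/(9 − 20) = 5, so Qs = 5P + 130.
Without the tax, 228 − 2P = 5P + 130 gives 7P = 98, so P* = 14 and Q* = 200.
With the tax collected from consumers, demand (in seller-price terms) shifts: Qd = 228 − 2(P + 3.5).
Solving gives Q = 195 with consumers paying 16.5 and suppliers receiving 13 (the 3.5 wedge).
Per-pound burden: consumers 2.5, suppliers 1.
Consumers take the larger share because demand is less price-elastic here (demand slope 2 vs supply slope 5).

Consumers bear the larger share: 2.5 per pound.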